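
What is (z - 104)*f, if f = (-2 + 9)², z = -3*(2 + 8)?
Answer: -6566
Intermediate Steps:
z = -30 (z = -3*10 = -30)
f = 49 (f = 7² = 49)
(z - 104)*f = (-30 - 104)*49 = -134*49 = -6566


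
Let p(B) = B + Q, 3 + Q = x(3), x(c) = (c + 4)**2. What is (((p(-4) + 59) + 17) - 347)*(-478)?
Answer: 109462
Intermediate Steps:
x(c) = (4 + c)**2
Q = 46 (Q = -3 + (4 + 3)**2 = -3 + 7**2 = -3 + 49 = 46)
p(B) = 46 + B (p(B) = B + 46 = 46 + B)
(((p(-4) + 59) + 17) - 347)*(-478) = ((((46 - 4) + 59) + 17) - 347)*(-478) = (((42 + 59) + 17) - 347)*(-478) = ((101 + 17) - 347)*(-478) = (118 - 347)*(-478) = -229*(-478) = 109462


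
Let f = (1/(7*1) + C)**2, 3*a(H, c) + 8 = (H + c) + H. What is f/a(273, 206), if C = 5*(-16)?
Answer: 312481/12152 ≈ 25.714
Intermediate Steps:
C = -80
a(H, c) = -8/3 + c/3 + 2*H/3 (a(H, c) = -8/3 + ((H + c) + H)/3 = -8/3 + (c + 2*H)/3 = -8/3 + (c/3 + 2*H/3) = -8/3 + c/3 + 2*H/3)
f = 312481/49 (f = (1/(7*1) - 80)**2 = (1/7 - 80)**2 = (-559/7)**2 = 312481/49 ≈ 6377.2)
f/a(273, 206) = 312481/(49*(-8/3 + (1/3)*206 + (2/3)*273)) = 312481/(49*(-8/3 + 206/3 + 182)) = (312481/49)/248 = (312481/49)*(1/248) = 312481/12152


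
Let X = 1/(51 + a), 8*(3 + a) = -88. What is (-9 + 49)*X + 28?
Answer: 1076/37 ≈ 29.081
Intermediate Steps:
a = -14 (a = -3 + (⅛)*(-88) = -3 - 11 = -14)
X = 1/37 (X = 1/(51 - 14) = 1/37 ≈ 0.027027)
(-9 + 49)*X + 28 = (-9 + 49)*(1/37) + 28 = 40*(1/37) + 28 = 40/37 + 28 = 1076/37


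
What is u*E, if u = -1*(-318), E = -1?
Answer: -318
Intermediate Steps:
u = 318
u*E = 318*(-1) = -318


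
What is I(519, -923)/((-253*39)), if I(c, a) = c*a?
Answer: 12283/253 ≈ 48.549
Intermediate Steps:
I(c, a) = a*c
I(519, -923)/((-253*39)) = (-923*519)/((-253*39)) = -479037/(-9867) = -479037*(-1/9867) = 12283/253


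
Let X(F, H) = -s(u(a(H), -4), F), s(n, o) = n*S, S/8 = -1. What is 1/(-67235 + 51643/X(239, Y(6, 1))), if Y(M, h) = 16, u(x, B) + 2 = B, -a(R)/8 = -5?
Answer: -48/3278923 ≈ -1.4639e-5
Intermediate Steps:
S = -8 (S = 8*(-1) = -8)
a(R) = 40 (a(R) = -8*(-5) = 40)
u(x, B) = -2 + B
s(n, o) = -8*n (s(n, o) = n*(-8) = -8*n)
X(F, H) = -48 (X(F, H) = -(-8)*(-2 - 4) = -(-8)*(-6) = -1*48 = -48)
1/(-67235 + 51643/X(239, Y(6, 1))) = 1/(-67235 + 51643/(-48)) = 1/(-67235 + 51643*(-1/48)) = 1/(-67235 - 51643/48) = 1/(-3278923/48) = -48/3278923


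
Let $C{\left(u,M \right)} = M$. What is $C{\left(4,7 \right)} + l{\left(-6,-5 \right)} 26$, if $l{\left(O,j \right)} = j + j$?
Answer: $-253$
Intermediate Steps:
$l{\left(O,j \right)} = 2 j$
$C{\left(4,7 \right)} + l{\left(-6,-5 \right)} 26 = 7 + 2 \left(-5\right) 26 = 7 - 260 = -253$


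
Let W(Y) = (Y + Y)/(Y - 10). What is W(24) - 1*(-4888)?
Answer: 34240/7 ≈ 4891.4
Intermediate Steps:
W(Y) = 2*Y/(-10 + Y) (W(Y) = (2*Y)/(-10 + Y) = 2*Y/(-10 + Y))
W(24) - 1*(-4888) = 2*24/(-10 + 24) - 1*(-4888) = 2*24/14 + 4888 = 2*24*(1/14) + 4888 = 24/7 + 4888 = 34240/7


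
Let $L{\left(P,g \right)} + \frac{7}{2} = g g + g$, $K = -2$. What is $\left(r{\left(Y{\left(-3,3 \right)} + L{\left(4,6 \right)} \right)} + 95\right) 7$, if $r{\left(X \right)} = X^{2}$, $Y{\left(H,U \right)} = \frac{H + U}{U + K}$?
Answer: $\frac{44163}{4} \approx 11041.0$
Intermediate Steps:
$L{\left(P,g \right)} = - \frac{7}{2} + g + g^{2}$ ($L{\left(P,g \right)} = - \frac{7}{2} + \left(g g + g\right) = - \frac{7}{2} + \left(g^{2} + g\right) = - \frac{7}{2} + \left(g + g^{2}\right) = - \frac{7}{2} + g + g^{2}$)
$Y{\left(H,U \right)} = \frac{H + U}{-2 + U}$ ($Y{\left(H,U \right)} = \frac{H + U}{U - 2} = \frac{H + U}{-2 + U}$)
$\left(r{\left(Y{\left(-3,3 \right)} + L{\left(4,6 \right)} \right)} + 95\right) 7 = \left(\left(\frac{-3 + 3}{-2 + 3} + \left(- \frac{7}{2} + 6 + 6^{2}\right)\right)^{2} + 95\right) 7 = \left(\left(1^{-1} \cdot 0 + \left(- \frac{7}{2} + 6 + 36\right)\right)^{2} + 95\right) 7 = \left(\left(1 \cdot 0 + \frac{77}{2}\right)^{2} + 95\right) 7 = \left(\left(0 + \frac{77}{2}\right)^{2} + 95\right) 7 = \left(\left(\frac{77}{2}\right)^{2} + 95\right) 7 = \left(\frac{5929}{4} + 95\right) 7 = \frac{6309}{4} \cdot 7 = \frac{44163}{4}$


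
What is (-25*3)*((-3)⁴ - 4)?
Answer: -5775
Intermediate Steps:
(-25*3)*((-3)⁴ - 4) = -75*(81 - 4) = -75*77 = -5775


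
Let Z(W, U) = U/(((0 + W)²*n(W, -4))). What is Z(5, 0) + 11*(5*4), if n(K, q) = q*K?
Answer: 220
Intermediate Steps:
n(K, q) = K*q
Z(W, U) = -U/(4*W³) (Z(W, U) = U/(((0 + W)²*(W*(-4)))) = U/((W²*(-4*W))) = U/((-4*W³)) = U*(-1/(4*W³)) = -U/(4*W³))
Z(5, 0) + 11*(5*4) = -¼*0/5³ + 11*(5*4) = -¼*0*1/125 + 11*20 = 0 + 220 = 220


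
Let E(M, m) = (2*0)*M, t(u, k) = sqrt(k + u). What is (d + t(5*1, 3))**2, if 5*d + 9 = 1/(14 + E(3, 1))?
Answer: 2193/196 - 50*sqrt(2)/7 ≈ 1.0872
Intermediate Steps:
E(M, m) = 0 (E(M, m) = 0*M = 0)
d = -25/14 (d = -9/5 + 1/(5*(14 + 0)) = -9/5 + (1/5)/14 = -9/5 + (1/5)*(1/14) = -9/5 + 1/70 = -25/14 ≈ -1.7857)
(d + t(5*1, 3))**2 = (-25/14 + sqrt(3 + 5*1))**2 = (-25/14 + sqrt(3 + 5))**2 = (-25/14 + sqrt(8))**2 = (-25/14 + 2*sqrt(2))**2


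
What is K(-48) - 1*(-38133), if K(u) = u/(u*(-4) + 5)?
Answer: 7512153/197 ≈ 38133.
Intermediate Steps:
K(u) = u/(5 - 4*u) (K(u) = u/(-4*u + 5) = u/(5 - 4*u))
K(-48) - 1*(-38133) = -1*(-48)/(-5 + 4*(-48)) - 1*(-38133) = -1*(-48)/(-5 - 192) + 38133 = -1*(-48)/(-197) + 38133 = -1*(-48)*(-1/197) + 38133 = -48/197 + 38133 = 7512153/197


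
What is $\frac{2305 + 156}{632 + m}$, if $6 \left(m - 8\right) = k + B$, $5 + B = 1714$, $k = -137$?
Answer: $\frac{2461}{902} \approx 2.7284$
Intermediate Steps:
$B = 1709$ ($B = -5 + 1714 = 1709$)
$m = 270$ ($m = 8 + \frac{-137 + 1709}{6} = 8 + \frac{1}{6} \cdot 1572 = 8 + 262 = 270$)
$\frac{2305 + 156}{632 + m} = \frac{2305 + 156}{632 + 270} = \frac{2461}{902}$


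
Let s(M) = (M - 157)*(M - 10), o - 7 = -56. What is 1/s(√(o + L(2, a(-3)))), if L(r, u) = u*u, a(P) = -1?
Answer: 761/1827578 + 167*I*√3/913789 ≈ 0.0004164 + 0.00031654*I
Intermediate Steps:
L(r, u) = u²
o = -49 (o = 7 - 56 = -49)
s(M) = (-157 + M)*(-10 + M)
1/s(√(o + L(2, a(-3)))) = 1/(1570 + (√(-49 + (-1)²))² - 167*√(-49 + (-1)²)) = 1/(1570 + (√(-49 + 1))² - 167*√(-49 + 1)) = 1/(1570 + (√(-48))² - 668*I*√3) = 1/(1570 + (4*I*√3)² - 668*I*√3) = 1/(1570 - 48 - 668*I*√3) = 1/(1522 - 668*I*√3)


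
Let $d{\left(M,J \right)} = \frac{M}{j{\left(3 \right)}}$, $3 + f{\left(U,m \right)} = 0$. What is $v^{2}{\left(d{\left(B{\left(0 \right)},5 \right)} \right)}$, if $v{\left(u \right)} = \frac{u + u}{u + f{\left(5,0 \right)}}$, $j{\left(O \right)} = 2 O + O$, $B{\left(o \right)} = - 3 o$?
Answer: $0$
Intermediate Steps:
$f{\left(U,m \right)} = -3$ ($f{\left(U,m \right)} = -3 + 0 = -3$)
$j{\left(O \right)} = 3 O$
$d{\left(M,J \right)} = \frac{M}{9}$ ($d{\left(M,J \right)} = \frac{M}{3 \cdot 3} = \frac{M}{9}$)
$v{\left(u \right)} = \frac{2 u}{-3 + u}$ ($v{\left(u \right)} = \frac{u + u}{u - 3} = \frac{2 u}{-3 + u}$)
$v^{2}{\left(d{\left(B{\left(0 \right)},5 \right)} \right)} = \left(\frac{2 \frac{\left(-3\right) 0}{9}}{-3 + \frac{\left(-3\right) 0}{9}}\right)^{2} = \left(\frac{2 \cdot \frac{1}{9} \cdot 0}{-3 + \frac{1}{9} \cdot 0}\right)^{2} = \left(2 \cdot 0 \frac{1}{-3 + 0}\right)^{2} = \left(2 \cdot 0 \frac{1}{-3}\right)^{2} = \left(2 \cdot 0 \left(- \frac{1}{3}\right)\right)^{2} = 0^{2} = 0$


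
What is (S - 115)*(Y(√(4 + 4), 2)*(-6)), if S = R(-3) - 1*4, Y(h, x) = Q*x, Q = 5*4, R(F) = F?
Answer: 29280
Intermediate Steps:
Q = 20
Y(h, x) = 20*x
S = -7 (S = -3 - 1*4 = -3 - 4 = -7)
(S - 115)*(Y(√(4 + 4), 2)*(-6)) = (-7 - 115)*((20*2)*(-6)) = -4880*(-6) = -122*(-240) = 29280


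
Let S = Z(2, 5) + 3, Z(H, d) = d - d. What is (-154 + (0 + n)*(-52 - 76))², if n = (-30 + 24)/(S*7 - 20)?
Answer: 376996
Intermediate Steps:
Z(H, d) = 0
S = 3 (S = 0 + 3 = 3)
n = -6 (n = (-30 + 24)/(3*7 - 20) = -6/(21 - 20) = -6/1 = -6*1 = -6)
(-154 + (0 + n)*(-52 - 76))² = (-154 + (0 - 6)*(-52 - 76))² = (-154 - 6*(-128))² = (-154 + 768)² = 614² = 376996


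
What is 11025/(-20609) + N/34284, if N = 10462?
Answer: -81184871/353279478 ≈ -0.22980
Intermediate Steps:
11025/(-20609) + N/34284 = 11025/(-20609) + 10462/34284 = 11025*(-1/20609) + 10462*(1/34284) = -11025/20609 + 5231/17142 = -81184871/353279478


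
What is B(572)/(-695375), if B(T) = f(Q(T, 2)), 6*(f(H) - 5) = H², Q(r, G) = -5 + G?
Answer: -13/1390750 ≈ -9.3475e-6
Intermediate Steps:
f(H) = 5 + H²/6
B(T) = 13/2 (B(T) = 5 + (-5 + 2)²/6 = 5 + (⅙)*(-3)² = 5 + (⅙)*9 = 5 + 3/2 = 13/2)
B(572)/(-695375) = (13/2)/(-695375) = (13/2)*(-1/695375) = -13/1390750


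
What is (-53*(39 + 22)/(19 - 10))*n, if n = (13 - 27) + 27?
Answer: -42029/9 ≈ -4669.9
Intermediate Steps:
n = 13 (n = -14 + 27 = 13)
(-53*(39 + 22)/(19 - 10))*n = -53*(39 + 22)/(19 - 10)*13 = -3233/9*13 = -42029/9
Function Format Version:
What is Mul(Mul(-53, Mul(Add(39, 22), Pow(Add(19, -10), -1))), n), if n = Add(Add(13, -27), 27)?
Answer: Rational(-42029, 9) ≈ -4669.9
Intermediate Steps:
n = 13 (n = Add(-14, 27) = 13)
Mul(Mul(-53, Mul(Add(39, 22), Pow(Add(19, -10), -1))), n) = Mul(Mul(-53, Mul(Add(39, 22), Pow(Add(19, -10), -1))), 13) = Mul(Mul(-53, Mul(61, Pow(9, -1))), 13) = Mul(Mul(-53, Mul(61, Rational(1, 9))), 13) = Mul(Mul(-53, Rational(61, 9)), 13) = Mul(Rational(-3233, 9), 13) = Rational(-42029, 9)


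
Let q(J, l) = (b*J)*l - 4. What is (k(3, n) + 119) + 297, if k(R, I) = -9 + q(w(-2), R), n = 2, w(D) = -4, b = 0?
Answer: 403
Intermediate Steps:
q(J, l) = -4 (q(J, l) = (0*J)*l - 4 = 0*l - 4 = 0 - 4 = -4)
k(R, I) = -13 (k(R, I) = -9 - 4 = -13)
(k(3, n) + 119) + 297 = (-13 + 119) + 297 = 106 + 297 = 403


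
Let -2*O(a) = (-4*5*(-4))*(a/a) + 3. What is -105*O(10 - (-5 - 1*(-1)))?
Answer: 8715/2 ≈ 4357.5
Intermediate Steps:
O(a) = -83/2 (O(a) = -((-4*5*(-4))*(a/a) + 3)/2 = -(-20*(-4)*1 + 3)/2 = -(80*1 + 3)/2 = -(80 + 3)/2 = -½*83 = -83/2)
-105*O(10 - (-5 - 1*(-1))) = -105*(-83/2) = 8715/2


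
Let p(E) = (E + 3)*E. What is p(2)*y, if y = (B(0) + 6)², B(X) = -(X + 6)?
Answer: 0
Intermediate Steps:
B(X) = -6 - X (B(X) = -(6 + X) = -6 - X)
p(E) = E*(3 + E) (p(E) = (3 + E)*E = E*(3 + E))
y = 0 (y = ((-6 - 1*0) + 6)² = ((-6 + 0) + 6)² = (-6 + 6)² = 0² = 0)
p(2)*y = (2*(3 + 2))*0 = (2*5)*0 = 10*0 = 0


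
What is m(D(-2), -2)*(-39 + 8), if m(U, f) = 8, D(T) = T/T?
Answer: -248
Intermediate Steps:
D(T) = 1
m(D(-2), -2)*(-39 + 8) = 8*(-39 + 8) = 8*(-31) = -248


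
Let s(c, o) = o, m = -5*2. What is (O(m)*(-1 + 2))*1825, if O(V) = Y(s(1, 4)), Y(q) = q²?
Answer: 29200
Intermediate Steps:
m = -10
O(V) = 16 (O(V) = 4² = 16)
(O(m)*(-1 + 2))*1825 = (16*(-1 + 2))*1825 = (16*1)*1825 = 16*1825 = 29200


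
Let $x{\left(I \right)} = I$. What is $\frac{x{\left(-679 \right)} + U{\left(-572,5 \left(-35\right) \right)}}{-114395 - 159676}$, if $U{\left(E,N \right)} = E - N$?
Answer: $\frac{1076}{274071} \approx 0.003926$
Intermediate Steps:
$\frac{x{\left(-679 \right)} + U{\left(-572,5 \left(-35\right) \right)}}{-114395 - 159676} = \frac{-679 - \left(572 + 5 \left(-35\right)\right)}{-114395 - 159676} = \frac{-679 - 397}{-274071} = \left(-679 + \left(-572 + 175\right)\right) \left(- \frac{1}{274071}\right) = \left(-679 - 397\right) \left(- \frac{1}{274071}\right) = \left(-1076\right) \left(- \frac{1}{274071}\right) = \frac{1076}{274071}$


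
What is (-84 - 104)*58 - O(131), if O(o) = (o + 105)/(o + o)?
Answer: -1428542/131 ≈ -10905.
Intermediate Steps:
O(o) = (105 + o)/(2*o) (O(o) = (105 + o)/((2*o)) = (105 + o)*(1/(2*o)) = (105 + o)/(2*o))
(-84 - 104)*58 - O(131) = (-84 - 104)*58 - (105 + 131)/(2*131) = -188*58 - 236/(2*131) = -10904 - 1*118/131 = -10904 - 118/131 = -1428542/131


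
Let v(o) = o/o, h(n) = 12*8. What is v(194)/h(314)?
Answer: 1/96 ≈ 0.010417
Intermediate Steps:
h(n) = 96
v(o) = 1
v(194)/h(314) = 1/96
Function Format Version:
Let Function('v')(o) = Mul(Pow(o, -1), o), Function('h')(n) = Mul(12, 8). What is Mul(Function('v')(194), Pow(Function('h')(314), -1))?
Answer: Rational(1, 96) ≈ 0.010417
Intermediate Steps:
Function('h')(n) = 96
Function('v')(o) = 1
Mul(Function('v')(194), Pow(Function('h')(314), -1)) = Mul(1, Pow(96, -1)) = Mul(1, Rational(1, 96)) = Rational(1, 96)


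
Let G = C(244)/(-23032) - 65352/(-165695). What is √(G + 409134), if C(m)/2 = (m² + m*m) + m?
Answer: √93101596627603566918315/477035905 ≈ 639.63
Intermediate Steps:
C(m) = 2*m + 4*m² (C(m) = 2*((m² + m*m) + m) = 2*((m² + m²) + m) = 2*(2*m² + m) = 2*(m + 2*m²) = 2*m + 4*m²)
G = -4754367747/477035905 (G = (2*244*(1 + 2*244))/(-23032) - 65352/(-165695) = (2*244*(1 + 488))*(-1/23032) - 65352*(-1/165695) = (2*244*489)*(-1/23032) + 65352/165695 = 238632*(-1/23032) + 65352/165695 = -29829/2879 + 65352/165695 = -4754367747/477035905 ≈ -9.9665)
√(G + 409134) = √(-4754367747/477035905 + 409134) = √(195166853588523/477035905) = √93101596627603566918315/477035905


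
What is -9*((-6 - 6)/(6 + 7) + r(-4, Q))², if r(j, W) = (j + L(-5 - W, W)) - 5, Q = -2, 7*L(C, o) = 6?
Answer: -6125625/8281 ≈ -739.72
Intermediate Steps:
L(C, o) = 6/7 (L(C, o) = (⅐)*6 = 6/7)
r(j, W) = -29/7 + j (r(j, W) = (j + 6/7) - 5 = (6/7 + j) - 5 = -29/7 + j)
-9*((-6 - 6)/(6 + 7) + r(-4, Q))² = -9*((-6 - 6)/(6 + 7) + (-29/7 - 4))² = -9*(-12/13 - 57/7)² = -9*(-825/91)² = -9*680625/8281 = -6125625/8281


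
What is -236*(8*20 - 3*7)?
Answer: -32804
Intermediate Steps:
-236*(8*20 - 3*7) = -236*(160 - 21) = -236*139 = -32804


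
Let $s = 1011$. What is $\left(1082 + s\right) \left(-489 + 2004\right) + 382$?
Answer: $3171277$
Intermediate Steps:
$\left(1082 + s\right) \left(-489 + 2004\right) + 382 = \left(1082 + 1011\right) \left(-489 + 2004\right) + 382 = 2093 \cdot 1515 + 382 = 3170895 + 382 = 3171277$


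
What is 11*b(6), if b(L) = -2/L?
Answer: -11/3 ≈ -3.6667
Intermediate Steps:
11*b(6) = 11*(-2/6) = 11*(-2*⅙) = 11*(-⅓) = -11/3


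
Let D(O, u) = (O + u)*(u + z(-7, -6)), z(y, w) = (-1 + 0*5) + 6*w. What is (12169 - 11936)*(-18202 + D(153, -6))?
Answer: -5713859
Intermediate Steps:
z(y, w) = -1 + 6*w (z(y, w) = (-1 + 0) + 6*w = -1 + 6*w)
D(O, u) = (-37 + u)*(O + u) (D(O, u) = (O + u)*(u + (-1 + 6*(-6))) = (O + u)*(u + (-1 - 36)) = (O + u)*(u - 37) = (O + u)*(-37 + u) = (-37 + u)*(O + u))
(12169 - 11936)*(-18202 + D(153, -6)) = (12169 - 11936)*(-18202 + ((-6)**2 - 37*153 - 37*(-6) + 153*(-6))) = 233*(-18202 + (36 - 5661 + 222 - 918)) = 233*(-18202 - 6321) = 233*(-24523) = -5713859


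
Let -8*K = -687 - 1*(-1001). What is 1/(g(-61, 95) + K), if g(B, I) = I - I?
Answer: -4/157 ≈ -0.025478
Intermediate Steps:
K = -157/4 (K = -(-687 - 1*(-1001))/8 = -(-687 + 1001)/8 = -1/8*314 = -157/4 ≈ -39.250)
g(B, I) = 0
1/(g(-61, 95) + K) = 1/(0 - 157/4) = 1/(-157/4) = -4/157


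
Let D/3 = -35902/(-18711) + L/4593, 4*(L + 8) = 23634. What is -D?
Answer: -183534761/19097694 ≈ -9.6103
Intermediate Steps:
L = 11801/2 (L = -8 + (¼)*23634 = -8 + 11817/2 = 11801/2 ≈ 5900.5)
D = 183534761/19097694 (D = 3*(-35902/(-18711) + (11801/2)/4593) = 3*(-35902*(-1/18711) + (11801/2)*(1/4593)) = 3*(35902/18711 + 11801/9186) = 3*(183534761/57293082) = 183534761/19097694 ≈ 9.6103)
-D = -1*183534761/19097694 = -183534761/19097694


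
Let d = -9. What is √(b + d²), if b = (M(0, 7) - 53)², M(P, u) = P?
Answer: 17*√10 ≈ 53.759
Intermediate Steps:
b = 2809 (b = (0 - 53)² = (-53)² = 2809)
√(b + d²) = √(2809 + (-9)²) = √(2809 + 81) = √2890 = 17*√10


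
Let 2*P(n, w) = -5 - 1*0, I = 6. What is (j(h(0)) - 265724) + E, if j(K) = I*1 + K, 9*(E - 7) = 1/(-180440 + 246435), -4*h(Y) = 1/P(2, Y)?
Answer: -315640635217/1187910 ≈ -2.6571e+5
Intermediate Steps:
P(n, w) = -5/2 (P(n, w) = (-5 - 1*0)/2 = (-5 + 0)/2 = (½)*(-5) = -5/2)
h(Y) = ⅒ (h(Y) = -1/(4*(-5/2)) = -¼*(-⅖) = ⅒)
E = 4157686/593955 (E = 7 + 1/(9*(-180440 + 246435)) = 7 + (⅑)/65995 = 7 + (⅑)*(1/65995) = 7 + 1/593955 = 4157686/593955 ≈ 7.0000)
j(K) = 6 + K (j(K) = 6*1 + K = 6 + K)
(j(h(0)) - 265724) + E = ((6 + ⅒) - 265724) + 4157686/593955 = (61/10 - 265724) + 4157686/593955 = -2657179/10 + 4157686/593955 = -315640635217/1187910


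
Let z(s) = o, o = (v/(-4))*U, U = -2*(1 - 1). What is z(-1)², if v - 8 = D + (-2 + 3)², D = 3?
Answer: 0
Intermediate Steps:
v = 12 (v = 8 + (3 + (-2 + 3)²) = 8 + (3 + 1²) = 8 + (3 + 1) = 8 + 4 = 12)
U = 0 (U = -2*0 = 0)
o = 0 (o = (12/(-4))*0 = (12*(-¼))*0 = -3*0 = 0)
z(s) = 0
z(-1)² = 0² = 0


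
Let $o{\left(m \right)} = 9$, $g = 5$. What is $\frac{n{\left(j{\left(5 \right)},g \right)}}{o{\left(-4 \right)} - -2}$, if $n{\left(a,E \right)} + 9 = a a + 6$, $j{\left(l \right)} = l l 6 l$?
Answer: $\frac{562497}{11} \approx 51136.0$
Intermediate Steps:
$j{\left(l \right)} = 6 l^{3}$ ($j{\left(l \right)} = l^{2} \cdot 6 l = 6 l^{2} l = 6 l^{3}$)
$n{\left(a,E \right)} = -3 + a^{2}$ ($n{\left(a,E \right)} = -9 + \left(a a + 6\right) = -9 + \left(a^{2} + 6\right) = -9 + \left(6 + a^{2}\right) = -3 + a^{2}$)
$\frac{n{\left(j{\left(5 \right)},g \right)}}{o{\left(-4 \right)} - -2} = \frac{-3 + \left(6 \cdot 5^{3}\right)^{2}}{9 - -2} = \frac{-3 + \left(6 \cdot 125\right)^{2}}{9 + \left(6 - 4\right)} = \frac{-3 + 750^{2}}{9 + 2} = \frac{-3 + 562500}{11} = \frac{1}{11} \cdot 562497 = \frac{562497}{11}$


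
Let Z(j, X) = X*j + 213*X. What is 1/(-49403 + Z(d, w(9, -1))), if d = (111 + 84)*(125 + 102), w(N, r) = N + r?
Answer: 1/306421 ≈ 3.2635e-6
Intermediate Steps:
d = 44265 (d = 195*227 = 44265)
Z(j, X) = 213*X + X*j
1/(-49403 + Z(d, w(9, -1))) = 1/(-49403 + (9 - 1)*(213 + 44265)) = 1/(-49403 + 8*44478) = 1/(-49403 + 355824) = 1/306421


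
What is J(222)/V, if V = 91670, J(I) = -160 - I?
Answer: -191/45835 ≈ -0.0041671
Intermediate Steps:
J(222)/V = (-160 - 1*222)/91670 = (-160 - 222)*(1/91670) = -382*1/91670 = -191/45835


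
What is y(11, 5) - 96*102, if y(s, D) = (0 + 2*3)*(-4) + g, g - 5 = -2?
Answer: -9813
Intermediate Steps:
g = 3 (g = 5 - 2 = 3)
y(s, D) = -21 (y(s, D) = (0 + 2*3)*(-4) + 3 = (0 + 6)*(-4) + 3 = 6*(-4) + 3 = -24 + 3 = -21)
y(11, 5) - 96*102 = -21 - 96*102 = -21 - 9792 = -9813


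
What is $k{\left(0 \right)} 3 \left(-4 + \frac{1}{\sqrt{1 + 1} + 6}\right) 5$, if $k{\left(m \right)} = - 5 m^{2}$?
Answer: $0$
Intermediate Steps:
$k{\left(0 \right)} 3 \left(-4 + \frac{1}{\sqrt{1 + 1} + 6}\right) 5 = - 5 \cdot 0^{2} \cdot 3 \left(-4 + \frac{1}{\sqrt{1 + 1} + 6}\right) 5 = \left(-5\right) 0 \cdot 3 \left(-4 + \frac{1}{\sqrt{2} + 6}\right) 5 = 0 \cdot 3 \left(-4 + \frac{1}{6 + \sqrt{2}}\right) 5 = 0 \left(-12 + \frac{3}{6 + \sqrt{2}}\right) 5 = 0 \cdot 5 = 0$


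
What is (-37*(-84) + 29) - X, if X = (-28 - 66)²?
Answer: -5699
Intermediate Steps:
X = 8836 (X = (-94)² = 8836)
(-37*(-84) + 29) - X = (-37*(-84) + 29) - 1*8836 = (3108 + 29) - 8836 = 3137 - 8836 = -5699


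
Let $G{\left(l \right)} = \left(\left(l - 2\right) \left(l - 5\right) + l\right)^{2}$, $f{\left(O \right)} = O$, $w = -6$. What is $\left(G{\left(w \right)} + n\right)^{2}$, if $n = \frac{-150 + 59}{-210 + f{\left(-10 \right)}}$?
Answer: $\frac{2188538555641}{48400} \approx 4.5218 \cdot 10^{7}$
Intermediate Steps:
$G{\left(l \right)} = \left(l + \left(-5 + l\right) \left(-2 + l\right)\right)^{2}$ ($G{\left(l \right)} = \left(\left(-2 + l\right) \left(-5 + l\right) + l\right)^{2} = \left(\left(-5 + l\right) \left(-2 + l\right) + l\right)^{2} = \left(l + \left(-5 + l\right) \left(-2 + l\right)\right)^{2}$)
$n = \frac{91}{220}$ ($n = \frac{-150 + 59}{-210 - 10} = - \frac{91}{-220} = \left(-91\right) \left(- \frac{1}{220}\right) = \frac{91}{220} \approx 0.41364$)
$\left(G{\left(w \right)} + n\right)^{2} = \left(\left(10 + \left(-6\right)^{2} - -36\right)^{2} + \frac{91}{220}\right)^{2} = \left(\left(10 + 36 + 36\right)^{2} + \frac{91}{220}\right)^{2} = \left(82^{2} + \frac{91}{220}\right)^{2} = \left(6724 + \frac{91}{220}\right)^{2} = \left(\frac{1479371}{220}\right)^{2} = \frac{2188538555641}{48400}$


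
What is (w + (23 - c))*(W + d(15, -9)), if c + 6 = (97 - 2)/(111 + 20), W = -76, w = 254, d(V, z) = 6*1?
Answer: -2588460/131 ≈ -19759.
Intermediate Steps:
d(V, z) = 6
c = -691/131 (c = -6 + (97 - 2)/(111 + 20) = -6 + 95/131 = -691/131 ≈ -5.2748)
(w + (23 - c))*(W + d(15, -9)) = (254 + (23 - 1*(-691/131)))*(-76 + 6) = (254 + (23 + 691/131))*(-70) = (254 + 3704/131)*(-70) = (36978/131)*(-70) = -2588460/131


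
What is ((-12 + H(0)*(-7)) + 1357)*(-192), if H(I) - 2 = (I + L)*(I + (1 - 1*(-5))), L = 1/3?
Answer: -252864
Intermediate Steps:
L = ⅓ ≈ 0.33333
H(I) = 2 + (6 + I)*(⅓ + I) (H(I) = 2 + (I + ⅓)*(I + (1 - 1*(-5))) = 2 + (⅓ + I)*(I + (1 + 5)) = 2 + (⅓ + I)*(I + 6) = 2 + (⅓ + I)*(6 + I) = 2 + (6 + I)*(⅓ + I))
((-12 + H(0)*(-7)) + 1357)*(-192) = ((-12 + (4 + 0² + (19/3)*0)*(-7)) + 1357)*(-192) = ((-12 + (4 + 0 + 0)*(-7)) + 1357)*(-192) = ((-12 + 4*(-7)) + 1357)*(-192) = ((-12 - 28) + 1357)*(-192) = (-40 + 1357)*(-192) = 1317*(-192) = -252864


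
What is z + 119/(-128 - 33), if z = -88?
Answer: -2041/23 ≈ -88.739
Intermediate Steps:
z + 119/(-128 - 33) = -88 + 119/(-128 - 33) = -88 + 119/(-161) = -88 + 119*(-1/161) = -88 - 17/23 = -2041/23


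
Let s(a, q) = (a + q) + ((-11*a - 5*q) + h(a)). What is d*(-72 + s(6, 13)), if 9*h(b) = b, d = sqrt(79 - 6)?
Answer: -550*sqrt(73)/3 ≈ -1566.4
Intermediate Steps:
d = sqrt(73) ≈ 8.5440
h(b) = b/9
s(a, q) = -4*q - 89*a/9 (s(a, q) = (a + q) + ((-11*a - 5*q) + a/9) = (a + q) + (-5*q - 98*a/9) = -4*q - 89*a/9)
d*(-72 + s(6, 13)) = sqrt(73)*(-72 + (-4*13 - 89/9*6)) = sqrt(73)*(-72 + (-52 - 178/3)) = sqrt(73)*(-72 - 334/3) = sqrt(73)*(-550/3) = -550*sqrt(73)/3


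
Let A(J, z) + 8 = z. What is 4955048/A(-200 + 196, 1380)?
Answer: 176966/49 ≈ 3611.6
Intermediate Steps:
A(J, z) = -8 + z
4955048/A(-200 + 196, 1380) = 4955048/(-8 + 1380) = 4955048/1372 = 4955048*(1/1372) = 176966/49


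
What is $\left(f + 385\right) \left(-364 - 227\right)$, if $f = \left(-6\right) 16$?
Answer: $-170799$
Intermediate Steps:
$f = -96$
$\left(f + 385\right) \left(-364 - 227\right) = \left(-96 + 385\right) \left(-364 - 227\right) = 289 \left(-591\right) = -170799$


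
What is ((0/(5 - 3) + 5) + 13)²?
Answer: 324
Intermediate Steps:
((0/(5 - 3) + 5) + 13)² = ((0/2 + 5) + 13)² = (((½)*0 + 5) + 13)² = ((0 + 5) + 13)² = (5 + 13)² = 18² = 324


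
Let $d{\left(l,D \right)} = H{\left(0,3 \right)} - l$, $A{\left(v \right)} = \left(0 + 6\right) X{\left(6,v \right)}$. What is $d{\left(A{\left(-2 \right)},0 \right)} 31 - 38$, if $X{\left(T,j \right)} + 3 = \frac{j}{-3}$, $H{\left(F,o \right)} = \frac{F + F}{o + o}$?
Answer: $396$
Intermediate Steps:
$H{\left(F,o \right)} = \frac{F}{o}$ ($H{\left(F,o \right)} = \frac{2 F}{2 o} = 2 F \frac{1}{2 o} = \frac{F}{o}$)
$X{\left(T,j \right)} = -3 - \frac{j}{3}$ ($X{\left(T,j \right)} = -3 + \frac{j}{-3} = -3 + j \left(- \frac{1}{3}\right) = -3 - \frac{j}{3}$)
$A{\left(v \right)} = -18 - 2 v$ ($A{\left(v \right)} = \left(0 + 6\right) \left(-3 - \frac{v}{3}\right) = 6 \left(-3 - \frac{v}{3}\right) = -18 - 2 v$)
$d{\left(l,D \right)} = - l$ ($d{\left(l,D \right)} = \frac{0}{3} - l = 0 \cdot \frac{1}{3} - l = 0 - l = - l$)
$d{\left(A{\left(-2 \right)},0 \right)} 31 - 38 = - (-18 - -4) 31 - 38 = - (-18 + 4) 31 - 38 = \left(-1\right) \left(-14\right) 31 - 38 = 14 \cdot 31 - 38 = 434 - 38 = 396$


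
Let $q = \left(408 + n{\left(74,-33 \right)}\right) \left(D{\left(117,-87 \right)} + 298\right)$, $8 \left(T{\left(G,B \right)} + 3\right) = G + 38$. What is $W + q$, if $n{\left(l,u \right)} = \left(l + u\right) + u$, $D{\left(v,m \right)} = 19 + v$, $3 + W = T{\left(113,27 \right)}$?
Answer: $\frac{1444455}{8} \approx 1.8056 \cdot 10^{5}$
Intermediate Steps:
$T{\left(G,B \right)} = \frac{7}{4} + \frac{G}{8}$ ($T{\left(G,B \right)} = -3 + \frac{G + 38}{8} = -3 + \frac{38 + G}{8} = -3 + \left(\frac{19}{4} + \frac{G}{8}\right) = \frac{7}{4} + \frac{G}{8}$)
$W = \frac{103}{8}$ ($W = -3 + \left(\frac{7}{4} + \frac{1}{8} \cdot 113\right) = -3 + \left(\frac{7}{4} + \frac{113}{8}\right) = -3 + \frac{127}{8} = \frac{103}{8} \approx 12.875$)
$n{\left(l,u \right)} = l + 2 u$
$q = 180544$ ($q = \left(408 + \left(74 + 2 \left(-33\right)\right)\right) \left(\left(19 + 117\right) + 298\right) = \left(408 + \left(74 - 66\right)\right) \left(136 + 298\right) = \left(408 + 8\right) 434 = 416 \cdot 434 = 180544$)
$W + q = \frac{103}{8} + 180544 = \frac{1444455}{8}$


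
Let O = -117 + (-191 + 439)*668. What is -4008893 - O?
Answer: -4174440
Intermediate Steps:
O = 165547 (O = -117 + 248*668 = -117 + 165664 = 165547)
-4008893 - O = -4008893 - 1*165547 = -4008893 - 165547 = -4174440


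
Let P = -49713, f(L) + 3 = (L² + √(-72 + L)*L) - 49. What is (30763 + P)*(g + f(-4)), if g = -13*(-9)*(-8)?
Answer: 18419400 + 151600*I*√19 ≈ 1.8419e+7 + 6.6081e+5*I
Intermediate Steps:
g = -936 (g = 117*(-8) = -936)
f(L) = -52 + L² + L*√(-72 + L) (f(L) = -3 + ((L² + √(-72 + L)*L) - 49) = -3 + ((L² + L*√(-72 + L)) - 49) = -3 + (-49 + L² + L*√(-72 + L)) = -52 + L² + L*√(-72 + L))
(30763 + P)*(g + f(-4)) = (30763 - 49713)*(-936 + (-52 + (-4)² - 4*√(-72 - 4))) = -18950*(-936 + (-52 + 16 - 8*I*√19)) = -18950*(-936 + (-36 - 8*I*√19)) = -18950*(-972 - 8*I*√19) = 18419400 + 151600*I*√19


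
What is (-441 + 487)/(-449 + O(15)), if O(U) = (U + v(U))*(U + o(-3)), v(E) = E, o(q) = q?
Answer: -46/89 ≈ -0.51685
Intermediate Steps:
O(U) = 2*U*(-3 + U) (O(U) = (U + U)*(U - 3) = (2*U)*(-3 + U) = 2*U*(-3 + U))
(-441 + 487)/(-449 + O(15)) = (-441 + 487)/(-449 + 2*15*(-3 + 15)) = 46/(-449 + 2*15*12) = 46/(-449 + 360) = 46/(-89) = 46*(-1/89) = -46/89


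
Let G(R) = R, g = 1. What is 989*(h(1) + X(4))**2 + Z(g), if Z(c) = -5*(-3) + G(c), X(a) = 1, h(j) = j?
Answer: 3972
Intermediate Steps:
Z(c) = 15 + c (Z(c) = -5*(-3) + c = 15 + c)
989*(h(1) + X(4))**2 + Z(g) = 989*(1 + 1)**2 + (15 + 1) = 989*2**2 + 16 = 989*4 + 16 = 3956 + 16 = 3972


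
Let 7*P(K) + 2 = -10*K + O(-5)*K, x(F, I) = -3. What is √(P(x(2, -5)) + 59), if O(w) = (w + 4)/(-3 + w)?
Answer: 5*√1974/28 ≈ 7.9339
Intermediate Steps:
O(w) = (4 + w)/(-3 + w)
P(K) = -2/7 - 79*K/56 (P(K) = -2/7 + (-10*K + ((4 - 5)/(-3 - 5))*K)/7 = -2/7 + (-10*K + (-1/(-8))*K)/7 = -2/7 + (-10*K + (-⅛*(-1))*K)/7 = -2/7 + (-10*K + K/8)/7 = -2/7 + (-79*K/8)/7 = -2/7 - 79*K/56)
√(P(x(2, -5)) + 59) = √((-2/7 - 79/56*(-3)) + 59) = √((-2/7 + 237/56) + 59) = √(221/56 + 59) = √(3525/56) = 5*√1974/28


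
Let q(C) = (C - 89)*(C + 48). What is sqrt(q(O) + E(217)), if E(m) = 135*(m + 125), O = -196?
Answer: 5*sqrt(3534) ≈ 297.24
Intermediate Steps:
E(m) = 16875 + 135*m (E(m) = 135*(125 + m) = 16875 + 135*m)
q(C) = (-89 + C)*(48 + C)
sqrt(q(O) + E(217)) = sqrt((-4272 + (-196)**2 - 41*(-196)) + (16875 + 135*217)) = sqrt((-4272 + 38416 + 8036) + (16875 + 29295)) = sqrt(42180 + 46170) = sqrt(88350) = 5*sqrt(3534)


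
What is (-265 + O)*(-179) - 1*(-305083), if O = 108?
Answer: 333186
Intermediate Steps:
(-265 + O)*(-179) - 1*(-305083) = (-265 + 108)*(-179) - 1*(-305083) = -157*(-179) + 305083 = 28103 + 305083 = 333186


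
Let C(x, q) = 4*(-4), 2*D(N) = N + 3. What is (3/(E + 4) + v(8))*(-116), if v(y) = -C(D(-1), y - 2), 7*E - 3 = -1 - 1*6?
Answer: -3915/2 ≈ -1957.5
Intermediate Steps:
E = -4/7 (E = 3/7 + (-1 - 1*6)/7 = 3/7 + (-1 - 6)/7 = 3/7 + (⅐)*(-7) = 3/7 - 1 = -4/7 ≈ -0.57143)
D(N) = 3/2 + N/2 (D(N) = (N + 3)/2 = (3 + N)/2 = 3/2 + N/2)
C(x, q) = -16
v(y) = 16 (v(y) = -1*(-16) = 16)
(3/(E + 4) + v(8))*(-116) = (3/(-4/7 + 4) + 16)*(-116) = (3/(24/7) + 16)*(-116) = (3*(7/24) + 16)*(-116) = (7/8 + 16)*(-116) = (135/8)*(-116) = -3915/2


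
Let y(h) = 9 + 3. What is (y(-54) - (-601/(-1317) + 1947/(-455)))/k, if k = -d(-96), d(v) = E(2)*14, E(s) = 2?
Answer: -2370391/4194645 ≈ -0.56510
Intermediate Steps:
y(h) = 12
d(v) = 28 (d(v) = 2*14 = 28)
k = -28 (k = -1*28 = -28)
(y(-54) - (-601/(-1317) + 1947/(-455)))/k = (12 - (-601/(-1317) + 1947/(-455)))/(-28) = (12 - (-601*(-1/1317) + 1947*(-1/455)))*(-1/28) = (12 - (601/1317 - 1947/455))*(-1/28) = (12 - 1*(-2290744/599235))*(-1/28) = (12 + 2290744/599235)*(-1/28) = (9481564/599235)*(-1/28) = -2370391/4194645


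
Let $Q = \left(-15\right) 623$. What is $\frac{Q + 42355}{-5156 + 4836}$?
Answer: $- \frac{3301}{32} \approx -103.16$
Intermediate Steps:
$Q = -9345$
$\frac{Q + 42355}{-5156 + 4836} = \frac{-9345 + 42355}{-5156 + 4836} = \frac{33010}{-320} = 33010 \left(- \frac{1}{320}\right) = - \frac{3301}{32}$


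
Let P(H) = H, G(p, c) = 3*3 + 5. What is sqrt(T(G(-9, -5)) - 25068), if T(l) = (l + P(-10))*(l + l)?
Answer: 2*I*sqrt(6239) ≈ 157.97*I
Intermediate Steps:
G(p, c) = 14 (G(p, c) = 9 + 5 = 14)
T(l) = 2*l*(-10 + l) (T(l) = (l - 10)*(l + l) = (-10 + l)*(2*l) = 2*l*(-10 + l))
sqrt(T(G(-9, -5)) - 25068) = sqrt(2*14*(-10 + 14) - 25068) = sqrt(2*14*4 - 25068) = sqrt(112 - 25068) = sqrt(-24956) = 2*I*sqrt(6239)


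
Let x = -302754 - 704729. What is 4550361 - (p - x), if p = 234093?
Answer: 3308785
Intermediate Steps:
x = -1007483
4550361 - (p - x) = 4550361 - (234093 - 1*(-1007483)) = 4550361 - (234093 + 1007483) = 4550361 - 1*1241576 = 4550361 - 1241576 = 3308785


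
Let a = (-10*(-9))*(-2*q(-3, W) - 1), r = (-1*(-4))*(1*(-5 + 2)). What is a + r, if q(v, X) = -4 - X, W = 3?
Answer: 1158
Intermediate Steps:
r = -12 (r = 4*(1*(-3)) = 4*(-3) = -12)
a = 1170 (a = (-10*(-9))*(-2*(-4 - 1*3) - 1) = 90*(-2*(-4 - 3) - 1) = 90*(-2*(-7) - 1) = 90*(14 - 1) = 90*13 = 1170)
a + r = 1170 - 12 = 1158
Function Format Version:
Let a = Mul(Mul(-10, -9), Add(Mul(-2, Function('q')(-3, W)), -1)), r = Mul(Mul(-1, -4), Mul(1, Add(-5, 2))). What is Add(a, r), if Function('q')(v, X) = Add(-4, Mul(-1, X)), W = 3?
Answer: 1158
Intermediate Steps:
r = -12 (r = Mul(4, Mul(1, -3)) = Mul(4, -3) = -12)
a = 1170 (a = Mul(Mul(-10, -9), Add(Mul(-2, Add(-4, Mul(-1, 3))), -1)) = Mul(90, Add(Mul(-2, Add(-4, -3)), -1)) = Mul(90, Add(Mul(-2, -7), -1)) = Mul(90, Add(14, -1)) = Mul(90, 13) = 1170)
Add(a, r) = Add(1170, -12) = 1158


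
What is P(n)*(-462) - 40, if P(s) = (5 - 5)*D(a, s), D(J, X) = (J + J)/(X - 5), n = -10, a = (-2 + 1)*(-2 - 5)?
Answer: -40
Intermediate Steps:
a = 7 (a = -1*(-7) = 7)
D(J, X) = 2*J/(-5 + X) (D(J, X) = (2*J)/(-5 + X) = 2*J/(-5 + X))
P(s) = 0 (P(s) = (5 - 5)*(2*7/(-5 + s)) = 0*(14/(-5 + s)) = 0)
P(n)*(-462) - 40 = 0*(-462) - 40 = 0 - 40 = -40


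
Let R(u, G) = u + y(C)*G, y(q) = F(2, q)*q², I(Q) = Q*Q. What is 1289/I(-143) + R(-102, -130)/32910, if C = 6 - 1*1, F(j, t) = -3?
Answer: 39952157/112162765 ≈ 0.35620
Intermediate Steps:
I(Q) = Q²
C = 5 (C = 6 - 1 = 5)
y(q) = -3*q²
R(u, G) = u - 75*G (R(u, G) = u + (-3*5²)*G = u + (-3*25)*G = u - 75*G)
1289/I(-143) + R(-102, -130)/32910 = 1289/((-143)²) + (-102 - 75*(-130))/32910 = 1289/20449 + (-102 + 9750)*(1/32910) = 1289*(1/20449) + 9648*(1/32910) = 1289/20449 + 1608/5485 = 39952157/112162765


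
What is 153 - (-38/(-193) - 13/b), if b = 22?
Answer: 651311/4246 ≈ 153.39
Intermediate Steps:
153 - (-38/(-193) - 13/b) = 153 - (-38/(-193) - 13/22) = 153 - (-38*(-1/193) - 13*1/22) = 153 - (38/193 - 13/22) = 153 - 1*(-1673/4246) = 153 + 1673/4246 = 651311/4246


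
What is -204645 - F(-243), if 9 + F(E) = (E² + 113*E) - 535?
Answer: -235691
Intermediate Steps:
F(E) = -544 + E² + 113*E (F(E) = -9 + ((E² + 113*E) - 535) = -9 + (-535 + E² + 113*E) = -544 + E² + 113*E)
-204645 - F(-243) = -204645 - (-544 + (-243)² + 113*(-243)) = -204645 - (-544 + 59049 - 27459) = -204645 - 1*31046 = -204645 - 31046 = -235691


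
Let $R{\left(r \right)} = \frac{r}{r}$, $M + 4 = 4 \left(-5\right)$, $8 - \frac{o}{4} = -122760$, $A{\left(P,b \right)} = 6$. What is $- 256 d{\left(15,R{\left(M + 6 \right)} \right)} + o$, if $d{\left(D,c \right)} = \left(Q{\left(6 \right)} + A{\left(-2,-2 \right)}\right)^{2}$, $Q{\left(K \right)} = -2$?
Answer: $486976$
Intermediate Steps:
$o = 491072$ ($o = 32 - -491040 = 32 + 491040 = 491072$)
$M = -24$ ($M = -4 + 4 \left(-5\right) = -4 - 20 = -24$)
$R{\left(r \right)} = 1$
$d{\left(D,c \right)} = 16$ ($d{\left(D,c \right)} = \left(-2 + 6\right)^{2} = 4^{2} = 16$)
$- 256 d{\left(15,R{\left(M + 6 \right)} \right)} + o = \left(-256\right) 16 + 491072 = -4096 + 491072 = 486976$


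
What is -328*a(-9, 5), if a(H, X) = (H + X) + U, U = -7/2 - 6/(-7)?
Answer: 15252/7 ≈ 2178.9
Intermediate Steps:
U = -37/14 (U = -7*½ - 6*(-⅐) = -7/2 + 6/7 = -37/14 ≈ -2.6429)
a(H, X) = -37/14 + H + X (a(H, X) = (H + X) - 37/14 = -37/14 + H + X)
-328*a(-9, 5) = -328*(-37/14 - 9 + 5) = -328*(-93/14) = 15252/7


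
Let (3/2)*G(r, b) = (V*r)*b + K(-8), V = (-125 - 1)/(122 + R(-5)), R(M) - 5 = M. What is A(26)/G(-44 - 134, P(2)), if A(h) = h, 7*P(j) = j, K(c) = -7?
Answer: 2379/2777 ≈ 0.85668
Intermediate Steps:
R(M) = 5 + M
P(j) = j/7
V = -63/61 (V = (-125 - 1)/(122 + (5 - 5)) = -126/(122 + 0) = -126/122 = -126*1/122 = -63/61 ≈ -1.0328)
G(r, b) = -14/3 - 42*b*r/61 (G(r, b) = 2*((-63*r/61)*b - 7)/3 = 2*(-63*b*r/61 - 7)/3 = 2*(-7 - 63*b*r/61)/3 = -14/3 - 42*b*r/61)
A(26)/G(-44 - 134, P(2)) = 26/(-14/3 - 42*(1/7)*2*(-44 - 134)/61) = 26/(-14/3 - 42/61*2/7*(-178)) = 26/(-14/3 + 2136/61) = 26/(5554/183) = 26*(183/5554) = 2379/2777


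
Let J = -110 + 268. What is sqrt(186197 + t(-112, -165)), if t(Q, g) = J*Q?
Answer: sqrt(168501) ≈ 410.49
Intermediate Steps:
J = 158
t(Q, g) = 158*Q
sqrt(186197 + t(-112, -165)) = sqrt(186197 + 158*(-112)) = sqrt(186197 - 17696) = sqrt(168501)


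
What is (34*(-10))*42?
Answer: -14280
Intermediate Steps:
(34*(-10))*42 = -340*42 = -14280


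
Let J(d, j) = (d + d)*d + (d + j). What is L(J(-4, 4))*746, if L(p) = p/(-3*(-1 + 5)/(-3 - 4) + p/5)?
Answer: 208880/71 ≈ 2942.0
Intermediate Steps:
J(d, j) = d + j + 2*d² (J(d, j) = (2*d)*d + (d + j) = 2*d² + (d + j) = d + j + 2*d²)
L(p) = p/(12/7 + p/5) (L(p) = p/(-3/((-7/4)) + p*(⅕)) = p/(-3/((-7*¼)) + p/5) = p/(-3/(-7/4) + p/5) = p/(-3*(-4/7) + p/5) = p/(12/7 + p/5))
L(J(-4, 4))*746 = (35*(-4 + 4 + 2*(-4)²)/(60 + 7*(-4 + 4 + 2*(-4)²)))*746 = (35*(-4 + 4 + 2*16)/(60 + 7*(-4 + 4 + 2*16)))*746 = (35*(-4 + 4 + 32)/(60 + 7*(-4 + 4 + 32)))*746 = (35*32/(60 + 7*32))*746 = (35*32/(60 + 224))*746 = (35*32/284)*746 = (35*32*(1/284))*746 = (280/71)*746 = 208880/71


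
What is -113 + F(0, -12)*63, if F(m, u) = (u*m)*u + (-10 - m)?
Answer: -743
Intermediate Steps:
F(m, u) = -10 - m + m*u**2 (F(m, u) = (m*u)*u + (-10 - m) = m*u**2 + (-10 - m) = -10 - m + m*u**2)
-113 + F(0, -12)*63 = -113 + (-10 - 1*0 + 0*(-12)**2)*63 = -113 + (-10 + 0 + 0*144)*63 = -113 + (-10 + 0 + 0)*63 = -113 - 10*63 = -113 - 630 = -743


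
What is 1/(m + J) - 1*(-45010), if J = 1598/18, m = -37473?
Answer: 15143974571/336458 ≈ 45010.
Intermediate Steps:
J = 799/9 (J = 1598*(1/18) = 799/9 ≈ 88.778)
1/(m + J) - 1*(-45010) = 1/(-37473 + 799/9) - 1*(-45010) = 1/(-336458/9) + 45010 = -9/336458 + 45010 = 15143974571/336458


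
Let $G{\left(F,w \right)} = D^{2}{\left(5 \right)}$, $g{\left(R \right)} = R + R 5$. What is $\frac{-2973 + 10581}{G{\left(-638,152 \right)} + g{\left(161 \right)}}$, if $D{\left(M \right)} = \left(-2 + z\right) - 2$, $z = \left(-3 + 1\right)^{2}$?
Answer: $\frac{1268}{161} \approx 7.8758$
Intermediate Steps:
$z = 4$ ($z = \left(-2\right)^{2} = 4$)
$D{\left(M \right)} = 0$ ($D{\left(M \right)} = \left(-2 + 4\right) - 2 = 2 - 2 = 0$)
$g{\left(R \right)} = 6 R$ ($g{\left(R \right)} = R + 5 R = 6 R$)
$G{\left(F,w \right)} = 0$ ($G{\left(F,w \right)} = 0^{2} = 0$)
$\frac{-2973 + 10581}{G{\left(-638,152 \right)} + g{\left(161 \right)}} = \frac{-2973 + 10581}{0 + 6 \cdot 161} = \frac{7608}{0 + 966} = \frac{7608}{966} = 7608 \cdot \frac{1}{966} = \frac{1268}{161}$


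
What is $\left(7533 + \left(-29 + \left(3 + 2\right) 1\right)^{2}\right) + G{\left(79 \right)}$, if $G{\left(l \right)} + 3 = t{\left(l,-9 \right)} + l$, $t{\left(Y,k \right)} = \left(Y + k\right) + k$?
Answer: $8246$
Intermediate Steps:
$t{\left(Y,k \right)} = Y + 2 k$
$G{\left(l \right)} = -21 + 2 l$ ($G{\left(l \right)} = -3 + \left(\left(l + 2 \left(-9\right)\right) + l\right) = -3 + \left(\left(l - 18\right) + l\right) = -3 + \left(\left(-18 + l\right) + l\right) = -3 + \left(-18 + 2 l\right) = -21 + 2 l$)
$\left(7533 + \left(-29 + \left(3 + 2\right) 1\right)^{2}\right) + G{\left(79 \right)} = \left(7533 + \left(-29 + \left(3 + 2\right) 1\right)^{2}\right) + \left(-21 + 2 \cdot 79\right) = \left(7533 + \left(-29 + 5 \cdot 1\right)^{2}\right) + \left(-21 + 158\right) = \left(7533 + \left(-29 + 5\right)^{2}\right) + 137 = \left(7533 + \left(-24\right)^{2}\right) + 137 = \left(7533 + 576\right) + 137 = 8109 + 137 = 8246$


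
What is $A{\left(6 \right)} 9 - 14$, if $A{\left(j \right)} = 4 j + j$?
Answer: $256$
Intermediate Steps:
$A{\left(j \right)} = 5 j$
$A{\left(6 \right)} 9 - 14 = 5 \cdot 6 \cdot 9 - 14 = 30 \cdot 9 - 14 = 270 - 14 = 256$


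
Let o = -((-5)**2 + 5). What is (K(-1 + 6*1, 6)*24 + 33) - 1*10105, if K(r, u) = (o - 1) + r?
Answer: -10696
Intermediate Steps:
o = -30 (o = -(25 + 5) = -1*30 = -30)
K(r, u) = -31 + r (K(r, u) = (-30 - 1) + r = -31 + r)
(K(-1 + 6*1, 6)*24 + 33) - 1*10105 = ((-31 + (-1 + 6*1))*24 + 33) - 1*10105 = ((-31 + (-1 + 6))*24 + 33) - 10105 = ((-31 + 5)*24 + 33) - 10105 = (-26*24 + 33) - 10105 = (-624 + 33) - 10105 = -591 - 10105 = -10696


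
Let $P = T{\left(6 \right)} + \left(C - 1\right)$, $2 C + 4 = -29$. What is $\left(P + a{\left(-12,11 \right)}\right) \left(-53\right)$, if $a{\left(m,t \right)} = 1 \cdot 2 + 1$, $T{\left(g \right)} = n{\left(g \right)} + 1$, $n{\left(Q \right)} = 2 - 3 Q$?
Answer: $\frac{3127}{2} \approx 1563.5$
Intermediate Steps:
$n{\left(Q \right)} = 2 - 3 Q$
$C = - \frac{33}{2}$ ($C = -2 + \frac{1}{2} \left(-29\right) = -2 - \frac{29}{2} = - \frac{33}{2} \approx -16.5$)
$T{\left(g \right)} = 3 - 3 g$ ($T{\left(g \right)} = \left(2 - 3 g\right) + 1 = 3 - 3 g$)
$P = - \frac{65}{2}$ ($P = \left(3 - 18\right) - \frac{35}{2} = -15 - \frac{35}{2} = - \frac{65}{2} \approx -32.5$)
$a{\left(m,t \right)} = 3$ ($a{\left(m,t \right)} = 2 + 1 = 3$)
$\left(P + a{\left(-12,11 \right)}\right) \left(-53\right) = \left(- \frac{65}{2} + 3\right) \left(-53\right) = \left(- \frac{59}{2}\right) \left(-53\right) = \frac{3127}{2}$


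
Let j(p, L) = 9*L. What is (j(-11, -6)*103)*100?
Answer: -556200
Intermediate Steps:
(j(-11, -6)*103)*100 = ((9*(-6))*103)*100 = -54*103*100 = -5562*100 = -556200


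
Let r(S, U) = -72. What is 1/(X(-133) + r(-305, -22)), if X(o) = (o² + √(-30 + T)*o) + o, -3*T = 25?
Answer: 52452/919105003 + 133*I*√345/919105003 ≈ 5.7069e-5 + 2.6878e-6*I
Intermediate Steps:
T = -25/3 (T = -⅓*25 = -25/3 ≈ -8.3333)
X(o) = o + o² + I*o*√345/3 (X(o) = (o² + √(-30 - 25/3)*o) + o = (o² + √(-115/3)*o) + o = (o² + (I*√345/3)*o) + o = (o² + I*o*√345/3) + o = o + o² + I*o*√345/3)
1/(X(-133) + r(-305, -22)) = 1/((⅓)*(-133)*(3 + 3*(-133) + I*√345) - 72) = 1/((⅓)*(-133)*(3 - 399 + I*√345) - 72) = 1/((⅓)*(-133)*(-396 + I*√345) - 72) = 1/((17556 - 133*I*√345/3) - 72) = 1/(17484 - 133*I*√345/3)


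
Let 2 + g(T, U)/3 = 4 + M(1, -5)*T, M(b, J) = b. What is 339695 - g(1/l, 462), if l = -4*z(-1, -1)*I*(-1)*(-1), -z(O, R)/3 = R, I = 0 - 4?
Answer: 5435023/16 ≈ 3.3969e+5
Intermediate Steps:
I = -4
z(O, R) = -3*R
l = 48 (l = -4*-3*(-1)*(-4)*(-1)*(-1) = -4*3*(-4)*(-1)*(-1) = -(-48)*(-1)*(-1) = -4*12*(-1) = -48*(-1) = 48)
g(T, U) = 6 + 3*T (g(T, U) = -6 + 3*(4 + 1*T) = -6 + 3*(4 + T) = -6 + (12 + 3*T) = 6 + 3*T)
339695 - g(1/l, 462) = 339695 - (6 + 3/48) = 339695 - (6 + 3*(1/48)) = 339695 - (6 + 1/16) = 339695 - 1*97/16 = 339695 - 97/16 = 5435023/16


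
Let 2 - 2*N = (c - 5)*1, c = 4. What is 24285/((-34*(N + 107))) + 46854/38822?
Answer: -54996276/10229597 ≈ -5.3762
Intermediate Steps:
N = 3/2 (N = 1 - (4 - 5)/2 = 1 - (-1)/2 = 1 - ½*(-1) = 1 + ½ = 3/2 ≈ 1.5000)
24285/((-34*(N + 107))) + 46854/38822 = 24285/((-34*(3/2 + 107))) + 46854/38822 = 24285/((-34*217/2)) + 46854*(1/38822) = 24285/(-3689) + 23427/19411 = 24285*(-1/3689) + 23427/19411 = -24285/3689 + 23427/19411 = -54996276/10229597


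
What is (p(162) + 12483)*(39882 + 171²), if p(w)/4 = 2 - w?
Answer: 818623689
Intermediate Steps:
p(w) = 8 - 4*w (p(w) = 4*(2 - w) = 8 - 4*w)
(p(162) + 12483)*(39882 + 171²) = ((8 - 4*162) + 12483)*(39882 + 171²) = ((8 - 648) + 12483)*(39882 + 29241) = (-640 + 12483)*69123 = 11843*69123 = 818623689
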